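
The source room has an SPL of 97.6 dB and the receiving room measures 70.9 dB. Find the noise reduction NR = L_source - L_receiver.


NR = L_source - L_receiver (difference between source and receiving room levels)
NR = 97.6 - 70.9 = 26.7 dB


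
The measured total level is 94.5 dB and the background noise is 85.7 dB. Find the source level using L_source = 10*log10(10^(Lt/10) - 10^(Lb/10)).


10^(94.5/10) = 2.81838e+09
10^(85.7/10) = 3.71535e+08
Difference = 2.81838e+09 - 3.71535e+08 = 2.44684e+09
L_source = 10*log10(2.44684e+09) = 93.886 dB


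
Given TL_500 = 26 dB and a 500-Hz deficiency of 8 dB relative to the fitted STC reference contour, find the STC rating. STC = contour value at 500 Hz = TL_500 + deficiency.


By ASTM E413, STC = value of the fitted reference contour at 500 Hz.
Contour value at 500 Hz = TL_500 + deficiency = 26 + 8 = 34
STC = 34


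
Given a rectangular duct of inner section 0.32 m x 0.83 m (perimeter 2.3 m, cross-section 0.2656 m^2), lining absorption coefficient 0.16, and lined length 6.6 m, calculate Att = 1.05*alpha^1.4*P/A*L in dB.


alpha^1.4 = 0.16^1.4 = 0.076872
Attenuation rate = 1.05 * alpha^1.4 * P / A
= 1.05 * 0.076872 * 2.3 / 0.2656 = 0.698968 dB/m
Total Att = 0.698968 * 6.6 = 4.6132 dB


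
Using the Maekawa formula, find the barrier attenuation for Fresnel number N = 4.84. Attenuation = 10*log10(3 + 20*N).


3 + 20*N = 3 + 20*4.84 = 99.8
Att = 10*log10(99.8) = 19.991 dB


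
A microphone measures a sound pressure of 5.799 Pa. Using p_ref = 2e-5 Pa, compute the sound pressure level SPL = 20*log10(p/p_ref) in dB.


p / p_ref = 5.799 / 2e-5 = 289950
SPL = 20 * log10(289950) = 109.25 dB


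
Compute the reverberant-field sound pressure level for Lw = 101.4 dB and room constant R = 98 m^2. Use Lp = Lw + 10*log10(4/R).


4/R = 4/98 = 0.0408163
Lp = 101.4 + 10*log10(0.0408163) = 87.508 dB


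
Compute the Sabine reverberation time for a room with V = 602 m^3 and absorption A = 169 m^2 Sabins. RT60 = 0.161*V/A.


RT60 = 0.161 * 602 / 169 = 0.5735 s


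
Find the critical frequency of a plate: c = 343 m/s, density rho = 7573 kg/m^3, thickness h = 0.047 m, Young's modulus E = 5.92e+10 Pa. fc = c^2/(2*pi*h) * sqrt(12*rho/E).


12*rho/E = 12*7573/5.92e+10 = 1.53507e-06
sqrt(12*rho/E) = sqrt(1.53507e-06) = 0.00123898
c^2/(2*pi*h) = 343^2/(2*pi*0.047) = 398392
fc = 398392 * 0.00123898 = 493.6 Hz


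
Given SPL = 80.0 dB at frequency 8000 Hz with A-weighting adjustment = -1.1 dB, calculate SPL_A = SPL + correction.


A-weighting table: 8000 Hz -> -1.1 dB correction
SPL_A = SPL + correction = 80.0 + (-1.1) = 78.9 dBA


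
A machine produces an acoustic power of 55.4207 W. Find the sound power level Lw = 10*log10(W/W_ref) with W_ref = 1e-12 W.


W / W_ref = 55.4207 / 1e-12 = 5.54207e+13
Lw = 10 * log10(5.54207e+13) = 137.44 dB


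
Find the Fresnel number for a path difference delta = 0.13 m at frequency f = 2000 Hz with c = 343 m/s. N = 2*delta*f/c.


N = 2*delta*f/c = 2*delta/lambda, where lambda = c/f
lambda = 343 / 2000 = 0.1715 m
N = 2 * 0.13 / 0.1715 = 1.516


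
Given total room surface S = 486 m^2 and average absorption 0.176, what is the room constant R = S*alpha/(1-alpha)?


R = 486 * 0.176 / (1 - 0.176) = 103.81 m^2


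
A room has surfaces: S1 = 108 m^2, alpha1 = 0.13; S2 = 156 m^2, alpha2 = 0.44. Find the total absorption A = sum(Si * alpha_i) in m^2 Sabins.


108 * 0.13 = 14.04
156 * 0.44 = 68.64
A_total = 14.04 + 68.64 = 82.68 m^2


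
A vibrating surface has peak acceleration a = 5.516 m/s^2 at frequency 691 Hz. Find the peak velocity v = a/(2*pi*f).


omega = 2*pi*f = 2*pi*691 = 4341.68 rad/s
v = a / omega = 5.516 / 4341.68 = 0.0012705 m/s


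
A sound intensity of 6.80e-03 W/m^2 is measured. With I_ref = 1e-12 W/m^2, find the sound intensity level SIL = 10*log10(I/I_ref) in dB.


I / I_ref = 6.80e-03 / 1e-12 = 6.8e+09
SIL = 10 * log10(6.8e+09) = 98.325 dB


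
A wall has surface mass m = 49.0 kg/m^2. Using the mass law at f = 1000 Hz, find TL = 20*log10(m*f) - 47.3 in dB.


m * f = 49.0 * 1000 = 49000
20*log10(49000) = 93.8039 dB
TL = 93.8039 - 47.3 = 46.504 dB


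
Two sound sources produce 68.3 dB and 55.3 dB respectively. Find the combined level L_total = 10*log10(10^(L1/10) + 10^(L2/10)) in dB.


10^(68.3/10) = 6.76083e+06
10^(55.3/10) = 338844
Sum = 6.76083e+06 + 338844 = 7.09967e+06
L_total = 10*log10(7.09967e+06) = 68.512 dB


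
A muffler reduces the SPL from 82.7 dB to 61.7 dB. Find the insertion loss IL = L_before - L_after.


Insertion loss = SPL without muffler - SPL with muffler
IL = 82.7 - 61.7 = 21 dB


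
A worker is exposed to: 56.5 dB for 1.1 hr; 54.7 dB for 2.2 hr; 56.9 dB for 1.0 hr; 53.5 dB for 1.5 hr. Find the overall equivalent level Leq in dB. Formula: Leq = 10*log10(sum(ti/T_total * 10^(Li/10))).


T_total = 1.1 + 2.2 + 1.0 + 1.5 = 5.8 hr
(1.1/5.8) * 10^(56.5/10) = 84715.9
(2.2/5.8) * 10^(54.7/10) = 111942
(1.0/5.8) * 10^(56.9/10) = 84444.6
(1.5/5.8) * 10^(53.5/10) = 57898
Sum = 84715.9 + 111942 + 84444.6 + 57898 = 339000
Leq = 10*log10(339000) = 55.302 dB


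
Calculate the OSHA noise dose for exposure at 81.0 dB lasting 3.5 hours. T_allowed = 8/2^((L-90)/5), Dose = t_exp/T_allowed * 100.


T_allowed = 8 / 2^((81.0 - 90)/5) = 27.8576 hr
Dose = 3.5 / 27.8576 * 100 = 12.564 %


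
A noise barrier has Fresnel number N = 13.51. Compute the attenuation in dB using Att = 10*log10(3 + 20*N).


3 + 20*N = 3 + 20*13.51 = 273.2
Att = 10*log10(273.2) = 24.365 dB


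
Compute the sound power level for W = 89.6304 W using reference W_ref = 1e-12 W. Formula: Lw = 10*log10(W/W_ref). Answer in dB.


W / W_ref = 89.6304 / 1e-12 = 8.96304e+13
Lw = 10 * log10(8.96304e+13) = 139.52 dB


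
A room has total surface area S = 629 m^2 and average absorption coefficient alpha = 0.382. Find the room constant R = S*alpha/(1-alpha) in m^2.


R = 629 * 0.382 / (1 - 0.382) = 388.8 m^2


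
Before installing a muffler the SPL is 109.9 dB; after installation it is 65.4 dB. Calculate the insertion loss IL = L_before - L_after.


Insertion loss = SPL without muffler - SPL with muffler
IL = 109.9 - 65.4 = 44.5 dB


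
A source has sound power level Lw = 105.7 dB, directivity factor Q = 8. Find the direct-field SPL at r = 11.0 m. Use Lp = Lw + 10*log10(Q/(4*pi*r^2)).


4*pi*r^2 = 4*pi*11.0^2 = 1520.53 m^2
Q / (4*pi*r^2) = 8 / 1520.53 = 0.00526132
Lp = 105.7 + 10*log10(0.00526132) = 82.911 dB


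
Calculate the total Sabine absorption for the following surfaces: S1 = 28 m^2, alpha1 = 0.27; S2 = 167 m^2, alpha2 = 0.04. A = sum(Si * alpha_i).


28 * 0.27 = 7.56
167 * 0.04 = 6.68
A_total = 7.56 + 6.68 = 14.24 m^2


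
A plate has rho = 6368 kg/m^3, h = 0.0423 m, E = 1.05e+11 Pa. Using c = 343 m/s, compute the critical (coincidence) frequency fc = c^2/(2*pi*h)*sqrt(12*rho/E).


12*rho/E = 12*6368/1.05e+11 = 7.27771e-07
sqrt(12*rho/E) = sqrt(7.27771e-07) = 0.000853095
c^2/(2*pi*h) = 343^2/(2*pi*0.0423) = 442658
fc = 442658 * 0.000853095 = 377.63 Hz


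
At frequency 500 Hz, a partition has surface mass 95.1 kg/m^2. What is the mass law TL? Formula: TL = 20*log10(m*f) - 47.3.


m * f = 95.1 * 500 = 47550
20*log10(47550) = 93.543 dB
TL = 93.543 - 47.3 = 46.243 dB


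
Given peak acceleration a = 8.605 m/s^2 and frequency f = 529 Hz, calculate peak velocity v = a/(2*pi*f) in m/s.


omega = 2*pi*f = 2*pi*529 = 3323.81 rad/s
v = a / omega = 8.605 / 3323.81 = 0.0025889 m/s


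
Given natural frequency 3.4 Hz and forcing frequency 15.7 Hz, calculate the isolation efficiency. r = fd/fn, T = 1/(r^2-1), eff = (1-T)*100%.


r = 15.7 / 3.4 = 4.61765
r^2 - 1 = 4.61765^2 - 1 = 20.3227
T = 1/20.3227 = 0.0492061
Efficiency = (1 - 0.0492061)*100 = 95.079 %


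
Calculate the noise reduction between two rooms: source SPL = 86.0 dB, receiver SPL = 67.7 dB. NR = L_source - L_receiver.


NR = L_source - L_receiver (difference between source and receiving room levels)
NR = 86.0 - 67.7 = 18.3 dB


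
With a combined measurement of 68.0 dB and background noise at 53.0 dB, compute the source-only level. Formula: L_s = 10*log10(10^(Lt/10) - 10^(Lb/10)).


10^(68.0/10) = 6.30957e+06
10^(53.0/10) = 199526
Difference = 6.30957e+06 - 199526 = 6.11004e+06
L_source = 10*log10(6.11004e+06) = 67.86 dB


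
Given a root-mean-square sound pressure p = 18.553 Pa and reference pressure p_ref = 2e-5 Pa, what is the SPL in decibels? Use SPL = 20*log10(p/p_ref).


p / p_ref = 18.553 / 2e-5 = 927650
SPL = 20 * log10(927650) = 119.35 dB


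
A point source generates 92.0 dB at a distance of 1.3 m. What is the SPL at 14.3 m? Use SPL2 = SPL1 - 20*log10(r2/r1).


r2/r1 = 14.3/1.3 = 11
Correction = 20*log10(11) = 20.8279 dB
SPL2 = 92.0 - 20.8279 = 71.172 dB


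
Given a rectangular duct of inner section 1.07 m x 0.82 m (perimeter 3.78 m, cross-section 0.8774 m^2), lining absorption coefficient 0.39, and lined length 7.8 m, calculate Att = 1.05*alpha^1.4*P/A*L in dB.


alpha^1.4 = 0.39^1.4 = 0.267603
Attenuation rate = 1.05 * alpha^1.4 * P / A
= 1.05 * 0.267603 * 3.78 / 0.8774 = 1.21053 dB/m
Total Att = 1.21053 * 7.8 = 9.4421 dB


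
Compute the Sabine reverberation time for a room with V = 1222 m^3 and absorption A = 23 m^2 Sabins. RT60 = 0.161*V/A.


RT60 = 0.161 * 1222 / 23 = 8.554 s


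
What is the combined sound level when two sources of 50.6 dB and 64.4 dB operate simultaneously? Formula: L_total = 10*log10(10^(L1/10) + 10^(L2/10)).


10^(50.6/10) = 114815
10^(64.4/10) = 2.75423e+06
Sum = 114815 + 2.75423e+06 = 2.86904e+06
L_total = 10*log10(2.86904e+06) = 64.577 dB


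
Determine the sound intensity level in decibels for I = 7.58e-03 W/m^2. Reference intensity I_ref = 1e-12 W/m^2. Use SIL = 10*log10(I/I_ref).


I / I_ref = 7.58e-03 / 1e-12 = 7.58e+09
SIL = 10 * log10(7.58e+09) = 98.797 dB


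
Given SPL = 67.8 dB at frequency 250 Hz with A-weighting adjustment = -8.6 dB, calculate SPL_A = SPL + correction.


A-weighting table: 250 Hz -> -8.6 dB correction
SPL_A = SPL + correction = 67.8 + (-8.6) = 59.2 dBA


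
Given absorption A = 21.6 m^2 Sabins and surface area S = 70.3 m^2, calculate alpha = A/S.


Absorption coefficient = absorbed power / incident power
alpha = A / S = 21.6 / 70.3 = 0.30725


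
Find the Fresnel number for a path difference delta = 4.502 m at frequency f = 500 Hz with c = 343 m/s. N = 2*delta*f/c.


N = 2*delta*f/c = 2*delta/lambda, where lambda = c/f
lambda = 343 / 500 = 0.686 m
N = 2 * 4.502 / 0.686 = 13.125


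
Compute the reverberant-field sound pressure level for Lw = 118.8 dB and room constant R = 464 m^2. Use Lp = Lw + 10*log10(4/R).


4/R = 4/464 = 0.00862069
Lp = 118.8 + 10*log10(0.00862069) = 98.155 dB


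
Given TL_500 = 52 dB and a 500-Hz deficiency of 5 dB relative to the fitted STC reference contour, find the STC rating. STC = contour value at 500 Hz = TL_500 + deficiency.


By ASTM E413, STC = value of the fitted reference contour at 500 Hz.
Contour value at 500 Hz = TL_500 + deficiency = 52 + 5 = 57
STC = 57


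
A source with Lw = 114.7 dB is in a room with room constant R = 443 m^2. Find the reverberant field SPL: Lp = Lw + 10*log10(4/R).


4/R = 4/443 = 0.00902935
Lp = 114.7 + 10*log10(0.00902935) = 94.257 dB


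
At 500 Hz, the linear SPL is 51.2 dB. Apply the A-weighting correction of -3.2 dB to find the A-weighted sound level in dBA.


A-weighting table: 500 Hz -> -3.2 dB correction
SPL_A = SPL + correction = 51.2 + (-3.2) = 48 dBA


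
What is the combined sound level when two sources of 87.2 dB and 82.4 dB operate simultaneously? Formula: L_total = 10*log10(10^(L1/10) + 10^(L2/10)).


10^(87.2/10) = 5.24807e+08
10^(82.4/10) = 1.7378e+08
Sum = 5.24807e+08 + 1.7378e+08 = 6.98587e+08
L_total = 10*log10(6.98587e+08) = 88.442 dB


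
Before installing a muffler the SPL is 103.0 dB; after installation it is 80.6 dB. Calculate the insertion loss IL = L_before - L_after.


Insertion loss = SPL without muffler - SPL with muffler
IL = 103.0 - 80.6 = 22.4 dB


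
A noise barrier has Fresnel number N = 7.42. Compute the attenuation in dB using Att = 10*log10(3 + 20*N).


3 + 20*N = 3 + 20*7.42 = 151.4
Att = 10*log10(151.4) = 21.801 dB


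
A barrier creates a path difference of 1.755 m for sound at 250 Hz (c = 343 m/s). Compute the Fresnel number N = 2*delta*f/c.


N = 2*delta*f/c = 2*delta/lambda, where lambda = c/f
lambda = 343 / 250 = 1.372 m
N = 2 * 1.755 / 1.372 = 2.5583


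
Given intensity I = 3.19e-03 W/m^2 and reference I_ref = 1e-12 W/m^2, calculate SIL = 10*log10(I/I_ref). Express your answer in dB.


I / I_ref = 3.19e-03 / 1e-12 = 3.19e+09
SIL = 10 * log10(3.19e+09) = 95.038 dB


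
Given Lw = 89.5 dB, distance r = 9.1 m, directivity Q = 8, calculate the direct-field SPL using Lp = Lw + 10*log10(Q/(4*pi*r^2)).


4*pi*r^2 = 4*pi*9.1^2 = 1040.62 m^2
Q / (4*pi*r^2) = 8 / 1040.62 = 0.00768772
Lp = 89.5 + 10*log10(0.00768772) = 68.358 dB


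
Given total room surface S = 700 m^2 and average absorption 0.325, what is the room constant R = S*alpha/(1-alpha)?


R = 700 * 0.325 / (1 - 0.325) = 337.04 m^2


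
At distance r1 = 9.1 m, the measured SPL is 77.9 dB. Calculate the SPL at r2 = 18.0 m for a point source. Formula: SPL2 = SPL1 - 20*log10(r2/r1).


r2/r1 = 18.0/9.1 = 1.97802
Correction = 20*log10(1.97802) = 5.92461 dB
SPL2 = 77.9 - 5.92461 = 71.975 dB


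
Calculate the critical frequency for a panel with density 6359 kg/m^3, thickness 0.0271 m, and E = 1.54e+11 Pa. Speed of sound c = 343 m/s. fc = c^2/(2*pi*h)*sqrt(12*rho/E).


12*rho/E = 12*6359/1.54e+11 = 4.95506e-07
sqrt(12*rho/E) = sqrt(4.95506e-07) = 0.000703922
c^2/(2*pi*h) = 343^2/(2*pi*0.0271) = 690938
fc = 690938 * 0.000703922 = 486.37 Hz


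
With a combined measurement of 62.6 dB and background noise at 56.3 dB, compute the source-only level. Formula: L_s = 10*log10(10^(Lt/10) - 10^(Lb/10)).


10^(62.6/10) = 1.8197e+06
10^(56.3/10) = 426580
Difference = 1.8197e+06 - 426580 = 1.39312e+06
L_source = 10*log10(1.39312e+06) = 61.44 dB


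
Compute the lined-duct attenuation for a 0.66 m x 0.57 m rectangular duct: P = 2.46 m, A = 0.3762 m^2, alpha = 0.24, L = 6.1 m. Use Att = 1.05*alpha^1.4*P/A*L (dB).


alpha^1.4 = 0.24^1.4 = 0.135611
Attenuation rate = 1.05 * alpha^1.4 * P / A
= 1.05 * 0.135611 * 2.46 / 0.3762 = 0.931109 dB/m
Total Att = 0.931109 * 6.1 = 5.6798 dB


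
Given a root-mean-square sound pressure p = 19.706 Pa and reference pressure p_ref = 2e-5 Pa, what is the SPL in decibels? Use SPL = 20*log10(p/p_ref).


p / p_ref = 19.706 / 2e-5 = 985300
SPL = 20 * log10(985300) = 119.87 dB


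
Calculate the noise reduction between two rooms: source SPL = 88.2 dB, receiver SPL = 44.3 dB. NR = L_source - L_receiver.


NR = L_source - L_receiver (difference between source and receiving room levels)
NR = 88.2 - 44.3 = 43.9 dB


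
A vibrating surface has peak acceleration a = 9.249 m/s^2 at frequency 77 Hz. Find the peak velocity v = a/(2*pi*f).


omega = 2*pi*f = 2*pi*77 = 483.805 rad/s
v = a / omega = 9.249 / 483.805 = 0.019117 m/s


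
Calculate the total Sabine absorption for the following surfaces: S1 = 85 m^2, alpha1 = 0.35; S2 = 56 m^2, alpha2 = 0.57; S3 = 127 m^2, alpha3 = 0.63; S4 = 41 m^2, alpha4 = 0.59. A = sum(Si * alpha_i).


85 * 0.35 = 29.75
56 * 0.57 = 31.92
127 * 0.63 = 80.01
41 * 0.59 = 24.19
A_total = 29.75 + 31.92 + 80.01 + 24.19 = 165.87 m^2


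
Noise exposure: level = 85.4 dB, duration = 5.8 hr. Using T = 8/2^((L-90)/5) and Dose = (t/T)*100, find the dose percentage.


T_allowed = 8 / 2^((85.4 - 90)/5) = 15.1369 hr
Dose = 5.8 / 15.1369 * 100 = 38.317 %


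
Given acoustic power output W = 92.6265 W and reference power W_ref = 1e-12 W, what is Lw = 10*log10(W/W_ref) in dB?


W / W_ref = 92.6265 / 1e-12 = 9.26265e+13
Lw = 10 * log10(9.26265e+13) = 139.67 dB


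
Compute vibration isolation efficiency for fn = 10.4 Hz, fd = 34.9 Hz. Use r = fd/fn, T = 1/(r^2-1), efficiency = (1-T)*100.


r = 34.9 / 10.4 = 3.35577
r^2 - 1 = 3.35577^2 - 1 = 10.2612
T = 1/10.2612 = 0.0974545
Efficiency = (1 - 0.0974545)*100 = 90.255 %


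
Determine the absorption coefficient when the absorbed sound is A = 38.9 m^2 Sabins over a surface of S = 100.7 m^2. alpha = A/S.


Absorption coefficient = absorbed power / incident power
alpha = A / S = 38.9 / 100.7 = 0.3863


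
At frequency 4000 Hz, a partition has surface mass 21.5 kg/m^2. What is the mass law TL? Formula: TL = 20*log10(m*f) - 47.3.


m * f = 21.5 * 4000 = 86000
20*log10(86000) = 98.69 dB
TL = 98.69 - 47.3 = 51.39 dB


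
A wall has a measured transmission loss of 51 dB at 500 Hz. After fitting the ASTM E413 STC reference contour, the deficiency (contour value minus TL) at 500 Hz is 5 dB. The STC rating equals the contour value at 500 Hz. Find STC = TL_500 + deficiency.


By ASTM E413, STC = value of the fitted reference contour at 500 Hz.
Contour value at 500 Hz = TL_500 + deficiency = 51 + 5 = 56
STC = 56


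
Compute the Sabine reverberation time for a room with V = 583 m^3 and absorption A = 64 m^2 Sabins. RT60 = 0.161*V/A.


RT60 = 0.161 * 583 / 64 = 1.4666 s


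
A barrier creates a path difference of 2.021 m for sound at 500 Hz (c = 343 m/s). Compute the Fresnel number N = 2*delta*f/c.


N = 2*delta*f/c = 2*delta/lambda, where lambda = c/f
lambda = 343 / 500 = 0.686 m
N = 2 * 2.021 / 0.686 = 5.8921


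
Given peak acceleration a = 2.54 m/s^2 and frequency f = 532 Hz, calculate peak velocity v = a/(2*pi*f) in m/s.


omega = 2*pi*f = 2*pi*532 = 3342.65 rad/s
v = a / omega = 2.54 / 3342.65 = 0.00075988 m/s


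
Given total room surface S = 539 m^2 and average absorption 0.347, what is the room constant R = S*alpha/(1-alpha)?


R = 539 * 0.347 / (1 - 0.347) = 286.42 m^2


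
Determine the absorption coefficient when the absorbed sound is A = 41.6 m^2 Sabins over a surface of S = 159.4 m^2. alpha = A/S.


Absorption coefficient = absorbed power / incident power
alpha = A / S = 41.6 / 159.4 = 0.26098


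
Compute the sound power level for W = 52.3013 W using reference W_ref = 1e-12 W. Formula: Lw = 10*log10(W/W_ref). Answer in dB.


W / W_ref = 52.3013 / 1e-12 = 5.23013e+13
Lw = 10 * log10(5.23013e+13) = 137.19 dB


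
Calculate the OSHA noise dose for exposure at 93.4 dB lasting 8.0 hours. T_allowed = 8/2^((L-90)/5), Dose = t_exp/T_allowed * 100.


T_allowed = 8 / 2^((93.4 - 90)/5) = 4.99332 hr
Dose = 8.0 / 4.99332 * 100 = 160.21 %


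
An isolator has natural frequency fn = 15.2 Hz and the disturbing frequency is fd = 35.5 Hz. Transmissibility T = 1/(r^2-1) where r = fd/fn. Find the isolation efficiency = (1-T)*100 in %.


r = 35.5 / 15.2 = 2.33553
r^2 - 1 = 2.33553^2 - 1 = 4.4547
T = 1/4.4547 = 0.224482
Efficiency = (1 - 0.224482)*100 = 77.552 %


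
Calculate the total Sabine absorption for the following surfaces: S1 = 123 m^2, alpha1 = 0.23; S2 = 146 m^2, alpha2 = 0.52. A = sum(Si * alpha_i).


123 * 0.23 = 28.29
146 * 0.52 = 75.92
A_total = 28.29 + 75.92 = 104.21 m^2


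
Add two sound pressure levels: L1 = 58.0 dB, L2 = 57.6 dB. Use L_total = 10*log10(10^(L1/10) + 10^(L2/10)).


10^(58.0/10) = 630957
10^(57.6/10) = 575440
Sum = 630957 + 575440 = 1.2064e+06
L_total = 10*log10(1.2064e+06) = 60.815 dB


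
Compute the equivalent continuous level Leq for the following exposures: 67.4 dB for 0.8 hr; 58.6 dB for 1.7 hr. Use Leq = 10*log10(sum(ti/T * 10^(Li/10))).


T_total = 0.8 + 1.7 = 2.5 hr
(0.8/2.5) * 10^(67.4/10) = 1.75853e+06
(1.7/2.5) * 10^(58.6/10) = 492616
Sum = 1.75853e+06 + 492616 = 2.25115e+06
Leq = 10*log10(2.25115e+06) = 63.524 dB


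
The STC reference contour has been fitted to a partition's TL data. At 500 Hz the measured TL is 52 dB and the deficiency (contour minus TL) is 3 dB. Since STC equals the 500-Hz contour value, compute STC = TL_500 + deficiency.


By ASTM E413, STC = value of the fitted reference contour at 500 Hz.
Contour value at 500 Hz = TL_500 + deficiency = 52 + 3 = 55
STC = 55


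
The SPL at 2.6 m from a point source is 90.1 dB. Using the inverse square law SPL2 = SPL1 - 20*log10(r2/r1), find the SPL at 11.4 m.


r2/r1 = 11.4/2.6 = 4.38462
Correction = 20*log10(4.38462) = 12.8386 dB
SPL2 = 90.1 - 12.8386 = 77.261 dB


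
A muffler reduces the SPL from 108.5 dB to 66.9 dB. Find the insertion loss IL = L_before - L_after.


Insertion loss = SPL without muffler - SPL with muffler
IL = 108.5 - 66.9 = 41.6 dB


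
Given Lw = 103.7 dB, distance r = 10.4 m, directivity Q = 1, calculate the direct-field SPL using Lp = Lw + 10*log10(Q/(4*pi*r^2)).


4*pi*r^2 = 4*pi*10.4^2 = 1359.18 m^2
Q / (4*pi*r^2) = 1 / 1359.18 = 0.000735738
Lp = 103.7 + 10*log10(0.000735738) = 72.367 dB


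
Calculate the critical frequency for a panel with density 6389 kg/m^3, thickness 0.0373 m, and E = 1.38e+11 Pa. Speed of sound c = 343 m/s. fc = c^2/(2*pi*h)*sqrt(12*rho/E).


12*rho/E = 12*6389/1.38e+11 = 5.55565e-07
sqrt(12*rho/E) = sqrt(5.55565e-07) = 0.000745362
c^2/(2*pi*h) = 343^2/(2*pi*0.0373) = 501995
fc = 501995 * 0.000745362 = 374.17 Hz


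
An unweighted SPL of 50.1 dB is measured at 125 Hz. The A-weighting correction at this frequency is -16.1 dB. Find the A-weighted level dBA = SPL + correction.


A-weighting table: 125 Hz -> -16.1 dB correction
SPL_A = SPL + correction = 50.1 + (-16.1) = 34 dBA


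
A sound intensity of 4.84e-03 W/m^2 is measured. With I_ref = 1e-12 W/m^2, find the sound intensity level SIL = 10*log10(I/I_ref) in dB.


I / I_ref = 4.84e-03 / 1e-12 = 4.84e+09
SIL = 10 * log10(4.84e+09) = 96.848 dB


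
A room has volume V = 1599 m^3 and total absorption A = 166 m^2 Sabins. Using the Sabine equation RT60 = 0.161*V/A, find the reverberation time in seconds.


RT60 = 0.161 * 1599 / 166 = 1.5508 s


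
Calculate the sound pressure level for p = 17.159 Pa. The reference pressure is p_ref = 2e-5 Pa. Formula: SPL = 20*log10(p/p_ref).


p / p_ref = 17.159 / 2e-5 = 857950
SPL = 20 * log10(857950) = 118.67 dB


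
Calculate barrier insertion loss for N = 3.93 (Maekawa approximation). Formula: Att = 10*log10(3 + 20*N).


3 + 20*N = 3 + 20*3.93 = 81.6
Att = 10*log10(81.6) = 19.117 dB


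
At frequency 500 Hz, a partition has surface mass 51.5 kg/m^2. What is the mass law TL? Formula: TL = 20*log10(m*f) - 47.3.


m * f = 51.5 * 500 = 25750
20*log10(25750) = 88.2155 dB
TL = 88.2155 - 47.3 = 40.916 dB


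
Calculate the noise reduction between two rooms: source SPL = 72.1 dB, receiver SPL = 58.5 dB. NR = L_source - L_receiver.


NR = L_source - L_receiver (difference between source and receiving room levels)
NR = 72.1 - 58.5 = 13.6 dB


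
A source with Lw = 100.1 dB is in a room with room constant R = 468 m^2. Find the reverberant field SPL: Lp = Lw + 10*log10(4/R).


4/R = 4/468 = 0.00854701
Lp = 100.1 + 10*log10(0.00854701) = 79.418 dB


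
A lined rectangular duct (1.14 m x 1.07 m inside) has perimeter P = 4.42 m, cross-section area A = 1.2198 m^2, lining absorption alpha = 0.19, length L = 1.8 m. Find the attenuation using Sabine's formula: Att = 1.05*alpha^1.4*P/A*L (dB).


alpha^1.4 = 0.19^1.4 = 0.0977811
Attenuation rate = 1.05 * alpha^1.4 * P / A
= 1.05 * 0.0977811 * 4.42 / 1.2198 = 0.37203 dB/m
Total Att = 0.37203 * 1.8 = 0.66965 dB


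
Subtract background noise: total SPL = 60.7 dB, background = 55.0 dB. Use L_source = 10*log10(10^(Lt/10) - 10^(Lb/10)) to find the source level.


10^(60.7/10) = 1.1749e+06
10^(55.0/10) = 316228
Difference = 1.1749e+06 - 316228 = 858672
L_source = 10*log10(858672) = 59.338 dB


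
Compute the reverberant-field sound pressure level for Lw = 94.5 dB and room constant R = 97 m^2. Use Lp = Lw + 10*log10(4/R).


4/R = 4/97 = 0.0412371
Lp = 94.5 + 10*log10(0.0412371) = 80.653 dB


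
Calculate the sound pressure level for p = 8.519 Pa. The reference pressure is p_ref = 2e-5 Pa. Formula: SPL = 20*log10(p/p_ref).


p / p_ref = 8.519 / 2e-5 = 425950
SPL = 20 * log10(425950) = 112.59 dB


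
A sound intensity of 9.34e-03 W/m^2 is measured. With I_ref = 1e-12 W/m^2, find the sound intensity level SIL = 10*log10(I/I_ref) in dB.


I / I_ref = 9.34e-03 / 1e-12 = 9.34e+09
SIL = 10 * log10(9.34e+09) = 99.703 dB


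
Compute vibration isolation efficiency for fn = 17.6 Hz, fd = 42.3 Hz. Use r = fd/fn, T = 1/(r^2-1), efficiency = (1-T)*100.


r = 42.3 / 17.6 = 2.40341
r^2 - 1 = 2.40341^2 - 1 = 4.77638
T = 1/4.77638 = 0.209364
Efficiency = (1 - 0.209364)*100 = 79.064 %


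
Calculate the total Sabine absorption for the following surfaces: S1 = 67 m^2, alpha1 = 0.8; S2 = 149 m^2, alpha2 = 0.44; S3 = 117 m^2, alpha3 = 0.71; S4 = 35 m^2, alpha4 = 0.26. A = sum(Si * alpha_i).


67 * 0.8 = 53.6
149 * 0.44 = 65.56
117 * 0.71 = 83.07
35 * 0.26 = 9.1
A_total = 53.6 + 65.56 + 83.07 + 9.1 = 211.33 m^2


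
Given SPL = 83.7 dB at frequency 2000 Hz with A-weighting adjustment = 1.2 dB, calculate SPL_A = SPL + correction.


A-weighting table: 2000 Hz -> 1.2 dB correction
SPL_A = SPL + correction = 83.7 + (1.2) = 84.9 dBA


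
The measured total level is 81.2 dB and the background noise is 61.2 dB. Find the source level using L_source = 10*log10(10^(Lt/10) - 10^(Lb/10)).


10^(81.2/10) = 1.31826e+08
10^(61.2/10) = 1.31826e+06
Difference = 1.31826e+08 - 1.31826e+06 = 1.30508e+08
L_source = 10*log10(1.30508e+08) = 81.156 dB


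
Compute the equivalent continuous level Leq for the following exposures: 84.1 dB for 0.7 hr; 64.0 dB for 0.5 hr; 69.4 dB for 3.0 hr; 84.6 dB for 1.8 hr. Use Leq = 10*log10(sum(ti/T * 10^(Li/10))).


T_total = 0.7 + 0.5 + 3.0 + 1.8 = 6.0 hr
(0.7/6.0) * 10^(84.1/10) = 2.9988e+07
(0.5/6.0) * 10^(64.0/10) = 209324
(3.0/6.0) * 10^(69.4/10) = 4.35482e+06
(1.8/6.0) * 10^(84.6/10) = 8.65209e+07
Sum = 2.9988e+07 + 209324 + 4.35482e+06 + 8.65209e+07 = 1.21073e+08
Leq = 10*log10(1.21073e+08) = 80.83 dB


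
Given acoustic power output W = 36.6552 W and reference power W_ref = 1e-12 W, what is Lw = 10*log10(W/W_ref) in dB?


W / W_ref = 36.6552 / 1e-12 = 3.66552e+13
Lw = 10 * log10(3.66552e+13) = 135.64 dB


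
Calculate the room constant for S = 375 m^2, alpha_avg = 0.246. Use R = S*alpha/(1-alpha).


R = 375 * 0.246 / (1 - 0.246) = 122.35 m^2


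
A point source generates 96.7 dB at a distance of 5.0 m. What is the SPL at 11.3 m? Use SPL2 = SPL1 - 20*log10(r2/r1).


r2/r1 = 11.3/5.0 = 2.26
Correction = 20*log10(2.26) = 7.08217 dB
SPL2 = 96.7 - 7.08217 = 89.618 dB


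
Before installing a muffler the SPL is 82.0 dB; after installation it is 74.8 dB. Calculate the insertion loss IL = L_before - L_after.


Insertion loss = SPL without muffler - SPL with muffler
IL = 82.0 - 74.8 = 7.2 dB


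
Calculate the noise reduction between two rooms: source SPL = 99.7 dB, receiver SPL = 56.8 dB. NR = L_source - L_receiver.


NR = L_source - L_receiver (difference between source and receiving room levels)
NR = 99.7 - 56.8 = 42.9 dB


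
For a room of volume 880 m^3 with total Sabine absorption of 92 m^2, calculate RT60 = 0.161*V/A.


RT60 = 0.161 * 880 / 92 = 1.54 s


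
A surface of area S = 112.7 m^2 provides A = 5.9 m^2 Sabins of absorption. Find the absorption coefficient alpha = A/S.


Absorption coefficient = absorbed power / incident power
alpha = A / S = 5.9 / 112.7 = 0.052351


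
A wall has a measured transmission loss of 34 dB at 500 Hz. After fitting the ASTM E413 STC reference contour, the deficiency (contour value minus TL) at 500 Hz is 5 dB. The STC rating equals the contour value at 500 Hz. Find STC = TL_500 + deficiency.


By ASTM E413, STC = value of the fitted reference contour at 500 Hz.
Contour value at 500 Hz = TL_500 + deficiency = 34 + 5 = 39
STC = 39


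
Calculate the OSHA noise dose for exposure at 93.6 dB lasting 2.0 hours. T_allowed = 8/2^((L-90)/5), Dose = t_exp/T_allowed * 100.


T_allowed = 8 / 2^((93.6 - 90)/5) = 4.85678 hr
Dose = 2.0 / 4.85678 * 100 = 41.18 %


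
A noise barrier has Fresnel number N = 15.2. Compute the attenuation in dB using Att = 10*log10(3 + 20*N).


3 + 20*N = 3 + 20*15.2 = 307
Att = 10*log10(307) = 24.871 dB


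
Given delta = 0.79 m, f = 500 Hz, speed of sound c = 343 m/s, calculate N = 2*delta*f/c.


N = 2*delta*f/c = 2*delta/lambda, where lambda = c/f
lambda = 343 / 500 = 0.686 m
N = 2 * 0.79 / 0.686 = 2.3032


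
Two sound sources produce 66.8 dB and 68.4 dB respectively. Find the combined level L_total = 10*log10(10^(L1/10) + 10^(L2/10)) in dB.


10^(66.8/10) = 4.7863e+06
10^(68.4/10) = 6.91831e+06
Sum = 4.7863e+06 + 6.91831e+06 = 1.17046e+07
L_total = 10*log10(1.17046e+07) = 70.684 dB


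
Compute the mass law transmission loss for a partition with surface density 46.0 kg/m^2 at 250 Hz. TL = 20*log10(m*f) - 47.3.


m * f = 46.0 * 250 = 11500
20*log10(11500) = 81.214 dB
TL = 81.214 - 47.3 = 33.914 dB


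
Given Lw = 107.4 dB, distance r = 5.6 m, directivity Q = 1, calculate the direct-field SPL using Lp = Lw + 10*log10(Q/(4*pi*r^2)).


4*pi*r^2 = 4*pi*5.6^2 = 394.081 m^2
Q / (4*pi*r^2) = 1 / 394.081 = 0.00253755
Lp = 107.4 + 10*log10(0.00253755) = 81.444 dB


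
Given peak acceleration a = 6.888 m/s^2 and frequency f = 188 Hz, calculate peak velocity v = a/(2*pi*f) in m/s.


omega = 2*pi*f = 2*pi*188 = 1181.24 rad/s
v = a / omega = 6.888 / 1181.24 = 0.0058312 m/s


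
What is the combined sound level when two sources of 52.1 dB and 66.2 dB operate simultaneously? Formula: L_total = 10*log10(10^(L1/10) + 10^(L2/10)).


10^(52.1/10) = 162181
10^(66.2/10) = 4.16869e+06
Sum = 162181 + 4.16869e+06 = 4.33087e+06
L_total = 10*log10(4.33087e+06) = 66.366 dB


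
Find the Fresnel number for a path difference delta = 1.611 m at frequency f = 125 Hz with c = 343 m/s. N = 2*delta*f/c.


N = 2*delta*f/c = 2*delta/lambda, where lambda = c/f
lambda = 343 / 125 = 2.744 m
N = 2 * 1.611 / 2.744 = 1.1742


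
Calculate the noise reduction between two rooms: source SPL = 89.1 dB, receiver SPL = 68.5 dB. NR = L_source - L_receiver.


NR = L_source - L_receiver (difference between source and receiving room levels)
NR = 89.1 - 68.5 = 20.6 dB


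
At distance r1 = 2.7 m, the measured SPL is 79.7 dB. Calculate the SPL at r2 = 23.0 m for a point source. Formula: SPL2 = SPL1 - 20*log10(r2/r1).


r2/r1 = 23.0/2.7 = 8.51852
Correction = 20*log10(8.51852) = 18.6073 dB
SPL2 = 79.7 - 18.6073 = 61.093 dB


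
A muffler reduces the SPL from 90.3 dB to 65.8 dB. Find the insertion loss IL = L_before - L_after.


Insertion loss = SPL without muffler - SPL with muffler
IL = 90.3 - 65.8 = 24.5 dB


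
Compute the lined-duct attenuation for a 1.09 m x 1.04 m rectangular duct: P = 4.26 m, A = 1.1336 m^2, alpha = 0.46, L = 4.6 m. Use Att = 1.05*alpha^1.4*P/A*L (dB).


alpha^1.4 = 0.46^1.4 = 0.337179
Attenuation rate = 1.05 * alpha^1.4 * P / A
= 1.05 * 0.337179 * 4.26 / 1.1336 = 1.33045 dB/m
Total Att = 1.33045 * 4.6 = 6.1201 dB


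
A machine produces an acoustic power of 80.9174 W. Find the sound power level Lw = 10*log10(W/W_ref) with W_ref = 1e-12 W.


W / W_ref = 80.9174 / 1e-12 = 8.09174e+13
Lw = 10 * log10(8.09174e+13) = 139.08 dB


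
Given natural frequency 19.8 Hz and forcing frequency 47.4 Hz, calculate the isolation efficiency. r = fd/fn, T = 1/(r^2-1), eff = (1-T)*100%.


r = 47.4 / 19.8 = 2.39394
r^2 - 1 = 2.39394^2 - 1 = 4.73095
T = 1/4.73095 = 0.211374
Efficiency = (1 - 0.211374)*100 = 78.863 %


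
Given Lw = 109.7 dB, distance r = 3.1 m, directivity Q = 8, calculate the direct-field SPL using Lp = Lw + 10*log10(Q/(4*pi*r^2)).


4*pi*r^2 = 4*pi*3.1^2 = 120.763 m^2
Q / (4*pi*r^2) = 8 / 120.763 = 0.0662455
Lp = 109.7 + 10*log10(0.0662455) = 97.912 dB


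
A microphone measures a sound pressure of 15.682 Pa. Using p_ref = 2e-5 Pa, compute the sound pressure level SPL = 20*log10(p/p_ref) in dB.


p / p_ref = 15.682 / 2e-5 = 784100
SPL = 20 * log10(784100) = 117.89 dB


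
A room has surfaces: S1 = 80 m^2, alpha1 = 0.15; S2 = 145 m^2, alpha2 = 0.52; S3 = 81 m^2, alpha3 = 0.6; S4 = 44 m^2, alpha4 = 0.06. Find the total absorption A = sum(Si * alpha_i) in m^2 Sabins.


80 * 0.15 = 12
145 * 0.52 = 75.4
81 * 0.6 = 48.6
44 * 0.06 = 2.64
A_total = 12 + 75.4 + 48.6 + 2.64 = 138.64 m^2


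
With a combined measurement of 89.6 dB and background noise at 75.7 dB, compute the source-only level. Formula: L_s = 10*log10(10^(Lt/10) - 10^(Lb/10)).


10^(89.6/10) = 9.12011e+08
10^(75.7/10) = 3.71535e+07
Difference = 9.12011e+08 - 3.71535e+07 = 8.74858e+08
L_source = 10*log10(8.74858e+08) = 89.419 dB


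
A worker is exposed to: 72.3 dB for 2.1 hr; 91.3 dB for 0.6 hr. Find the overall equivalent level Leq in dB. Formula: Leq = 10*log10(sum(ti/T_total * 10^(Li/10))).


T_total = 2.1 + 0.6 = 2.7 hr
(2.1/2.7) * 10^(72.3/10) = 1.32086e+07
(0.6/2.7) * 10^(91.3/10) = 2.9977e+08
Sum = 1.32086e+07 + 2.9977e+08 = 3.12979e+08
Leq = 10*log10(3.12979e+08) = 84.955 dB


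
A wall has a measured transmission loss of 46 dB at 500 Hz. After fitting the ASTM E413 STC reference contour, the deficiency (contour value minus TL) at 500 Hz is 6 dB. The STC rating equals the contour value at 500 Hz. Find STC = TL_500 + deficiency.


By ASTM E413, STC = value of the fitted reference contour at 500 Hz.
Contour value at 500 Hz = TL_500 + deficiency = 46 + 6 = 52
STC = 52


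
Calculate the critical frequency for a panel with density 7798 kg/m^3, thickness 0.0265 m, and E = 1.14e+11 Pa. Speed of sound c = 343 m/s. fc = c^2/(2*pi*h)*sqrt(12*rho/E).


12*rho/E = 12*7798/1.14e+11 = 8.20842e-07
sqrt(12*rho/E) = sqrt(8.20842e-07) = 0.000906003
c^2/(2*pi*h) = 343^2/(2*pi*0.0265) = 706582
fc = 706582 * 0.000906003 = 640.17 Hz


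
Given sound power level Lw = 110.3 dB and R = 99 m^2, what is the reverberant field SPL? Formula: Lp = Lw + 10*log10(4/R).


4/R = 4/99 = 0.040404
Lp = 110.3 + 10*log10(0.040404) = 96.364 dB


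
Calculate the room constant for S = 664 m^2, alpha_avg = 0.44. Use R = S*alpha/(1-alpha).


R = 664 * 0.44 / (1 - 0.44) = 521.71 m^2


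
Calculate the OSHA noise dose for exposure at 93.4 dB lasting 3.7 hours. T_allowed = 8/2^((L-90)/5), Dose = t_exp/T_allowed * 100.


T_allowed = 8 / 2^((93.4 - 90)/5) = 4.99332 hr
Dose = 3.7 / 4.99332 * 100 = 74.099 %


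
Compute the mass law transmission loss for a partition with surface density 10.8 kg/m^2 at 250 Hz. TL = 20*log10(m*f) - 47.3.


m * f = 10.8 * 250 = 2700
20*log10(2700) = 68.6273 dB
TL = 68.6273 - 47.3 = 21.327 dB


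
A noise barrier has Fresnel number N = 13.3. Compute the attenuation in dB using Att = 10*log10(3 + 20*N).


3 + 20*N = 3 + 20*13.3 = 269
Att = 10*log10(269) = 24.298 dB


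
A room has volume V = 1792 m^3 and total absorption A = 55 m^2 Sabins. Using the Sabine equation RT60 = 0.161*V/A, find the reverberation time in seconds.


RT60 = 0.161 * 1792 / 55 = 5.2457 s


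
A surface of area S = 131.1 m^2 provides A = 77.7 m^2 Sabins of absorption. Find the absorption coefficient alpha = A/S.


Absorption coefficient = absorbed power / incident power
alpha = A / S = 77.7 / 131.1 = 0.59268


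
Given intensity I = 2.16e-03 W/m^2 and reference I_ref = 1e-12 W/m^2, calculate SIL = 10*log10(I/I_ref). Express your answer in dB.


I / I_ref = 2.16e-03 / 1e-12 = 2.16e+09
SIL = 10 * log10(2.16e+09) = 93.345 dB


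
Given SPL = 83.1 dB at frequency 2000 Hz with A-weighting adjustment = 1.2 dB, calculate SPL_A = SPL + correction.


A-weighting table: 2000 Hz -> 1.2 dB correction
SPL_A = SPL + correction = 83.1 + (1.2) = 84.3 dBA


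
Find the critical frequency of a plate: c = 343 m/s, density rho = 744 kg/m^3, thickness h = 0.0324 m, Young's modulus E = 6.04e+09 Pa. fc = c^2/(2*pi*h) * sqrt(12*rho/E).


12*rho/E = 12*744/6.04e+09 = 1.47815e-06
sqrt(12*rho/E) = sqrt(1.47815e-06) = 0.00121579
c^2/(2*pi*h) = 343^2/(2*pi*0.0324) = 577914
fc = 577914 * 0.00121579 = 702.62 Hz


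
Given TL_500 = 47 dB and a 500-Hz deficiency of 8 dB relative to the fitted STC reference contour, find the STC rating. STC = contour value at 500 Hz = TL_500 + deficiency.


By ASTM E413, STC = value of the fitted reference contour at 500 Hz.
Contour value at 500 Hz = TL_500 + deficiency = 47 + 8 = 55
STC = 55


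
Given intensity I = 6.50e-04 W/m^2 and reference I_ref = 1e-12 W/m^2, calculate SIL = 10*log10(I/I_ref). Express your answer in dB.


I / I_ref = 6.50e-04 / 1e-12 = 6.5e+08
SIL = 10 * log10(6.5e+08) = 88.129 dB


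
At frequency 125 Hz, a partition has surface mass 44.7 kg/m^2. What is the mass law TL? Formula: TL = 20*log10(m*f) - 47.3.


m * f = 44.7 * 125 = 5587.5
20*log10(5587.5) = 74.9444 dB
TL = 74.9444 - 47.3 = 27.644 dB


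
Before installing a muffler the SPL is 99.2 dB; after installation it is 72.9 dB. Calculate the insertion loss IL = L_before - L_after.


Insertion loss = SPL without muffler - SPL with muffler
IL = 99.2 - 72.9 = 26.3 dB


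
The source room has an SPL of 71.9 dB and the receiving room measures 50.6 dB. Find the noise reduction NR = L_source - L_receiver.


NR = L_source - L_receiver (difference between source and receiving room levels)
NR = 71.9 - 50.6 = 21.3 dB


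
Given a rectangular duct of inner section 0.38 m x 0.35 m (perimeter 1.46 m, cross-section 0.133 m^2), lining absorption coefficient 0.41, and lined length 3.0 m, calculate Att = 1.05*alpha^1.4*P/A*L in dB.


alpha^1.4 = 0.41^1.4 = 0.28701
Attenuation rate = 1.05 * alpha^1.4 * P / A
= 1.05 * 0.28701 * 1.46 / 0.133 = 3.30817 dB/m
Total Att = 3.30817 * 3.0 = 9.9245 dB


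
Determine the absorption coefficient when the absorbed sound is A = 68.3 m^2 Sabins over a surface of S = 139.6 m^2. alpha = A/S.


Absorption coefficient = absorbed power / incident power
alpha = A / S = 68.3 / 139.6 = 0.48926


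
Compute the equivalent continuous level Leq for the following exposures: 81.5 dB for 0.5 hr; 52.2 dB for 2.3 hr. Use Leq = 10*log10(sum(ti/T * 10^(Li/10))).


T_total = 0.5 + 2.3 = 2.8 hr
(0.5/2.8) * 10^(81.5/10) = 2.52239e+07
(2.3/2.8) * 10^(52.2/10) = 136323
Sum = 2.52239e+07 + 136323 = 2.53602e+07
Leq = 10*log10(2.53602e+07) = 74.042 dB


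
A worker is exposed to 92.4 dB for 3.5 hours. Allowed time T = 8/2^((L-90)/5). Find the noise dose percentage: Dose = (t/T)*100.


T_allowed = 8 / 2^((92.4 - 90)/5) = 5.73582 hr
Dose = 3.5 / 5.73582 * 100 = 61.02 %


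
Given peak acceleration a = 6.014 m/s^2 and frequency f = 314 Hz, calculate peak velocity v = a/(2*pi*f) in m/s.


omega = 2*pi*f = 2*pi*314 = 1972.92 rad/s
v = a / omega = 6.014 / 1972.92 = 0.0030483 m/s


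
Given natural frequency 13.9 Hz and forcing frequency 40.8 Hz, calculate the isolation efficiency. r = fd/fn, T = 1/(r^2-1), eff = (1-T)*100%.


r = 40.8 / 13.9 = 2.93525
r^2 - 1 = 2.93525^2 - 1 = 7.61569
T = 1/7.61569 = 0.131308
Efficiency = (1 - 0.131308)*100 = 86.869 %


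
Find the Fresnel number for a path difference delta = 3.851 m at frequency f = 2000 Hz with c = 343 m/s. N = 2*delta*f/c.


N = 2*delta*f/c = 2*delta/lambda, where lambda = c/f
lambda = 343 / 2000 = 0.1715 m
N = 2 * 3.851 / 0.1715 = 44.91


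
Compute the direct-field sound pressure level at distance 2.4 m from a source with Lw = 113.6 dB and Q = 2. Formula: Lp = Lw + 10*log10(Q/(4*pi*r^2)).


4*pi*r^2 = 4*pi*2.4^2 = 72.3823 m^2
Q / (4*pi*r^2) = 2 / 72.3823 = 0.0276311
Lp = 113.6 + 10*log10(0.0276311) = 98.014 dB


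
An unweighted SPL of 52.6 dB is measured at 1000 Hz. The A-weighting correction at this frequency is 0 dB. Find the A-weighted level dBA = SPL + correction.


A-weighting table: 1000 Hz -> 0 dB correction
SPL_A = SPL + correction = 52.6 + (0) = 52.6 dBA


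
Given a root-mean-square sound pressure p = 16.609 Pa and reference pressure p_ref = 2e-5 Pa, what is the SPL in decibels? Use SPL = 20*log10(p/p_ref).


p / p_ref = 16.609 / 2e-5 = 830450
SPL = 20 * log10(830450) = 118.39 dB
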